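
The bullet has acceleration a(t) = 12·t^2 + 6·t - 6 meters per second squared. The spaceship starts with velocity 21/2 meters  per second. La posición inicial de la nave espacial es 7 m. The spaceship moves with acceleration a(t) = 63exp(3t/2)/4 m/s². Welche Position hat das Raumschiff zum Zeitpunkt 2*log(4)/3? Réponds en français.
Nous devons intégrer notre équation de l'accélération a(t) = 63·exp(3·t/2)/4 2 fois. En intégrant l'accélération et en utilisant la condition initiale v(0) = 21/2, nous obtenons v(t) = 21·exp(3·t/2)/2. L'intégrale de la vitesse est la position. En utilisant x(0) = 7, nous obtenons x(t) = 7·exp(3·t/2). Nous avons la position x(t) = 7·exp(3·t/2). En substituant t = 2*log(4)/3: x(2*log(4)/3) = 28.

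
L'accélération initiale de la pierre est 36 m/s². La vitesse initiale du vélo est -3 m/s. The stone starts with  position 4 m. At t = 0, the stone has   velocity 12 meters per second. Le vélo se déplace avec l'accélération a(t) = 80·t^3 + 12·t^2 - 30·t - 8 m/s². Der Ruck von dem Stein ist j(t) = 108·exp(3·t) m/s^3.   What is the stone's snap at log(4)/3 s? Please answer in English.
Starting from jerk j(t) = 108·exp(3·t), we take 1 derivative. Taking d/dt of j(t), we find s(t) = 324·exp(3·t). We have snap s(t) = 324·exp(3·t). Substituting t = log(4)/3: s(log(4)/3) = 1296.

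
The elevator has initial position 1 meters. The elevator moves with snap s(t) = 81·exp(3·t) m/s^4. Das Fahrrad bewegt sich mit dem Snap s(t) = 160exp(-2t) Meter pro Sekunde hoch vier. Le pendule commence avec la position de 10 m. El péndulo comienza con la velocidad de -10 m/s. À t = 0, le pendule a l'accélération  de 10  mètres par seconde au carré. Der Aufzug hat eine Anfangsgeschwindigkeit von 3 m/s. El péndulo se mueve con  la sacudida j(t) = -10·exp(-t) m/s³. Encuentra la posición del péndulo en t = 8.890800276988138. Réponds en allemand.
Wir müssen das Integral unserer Gleichung für den Ruck j(t) = -10·exp(-t) 3-mal finden. Durch Integration von dem Ruck und Verwendung der Anfangsbedingung a(0) = 10, erhalten wir a(t) = 10·exp(-t). Mit ∫a(t)dt und Anwendung von v(0) = -10, finden wir v(t) = -10·exp(-t). Mit ∫v(t)dt und Anwendung von x(0) = 10, finden wir x(t) = 10·exp(-t). Aus der Gleichung für die Position x(t) = 10·exp(-t), setzen wir t = 8.890800276988138 ein und erhalten x = 0.00137649456199266.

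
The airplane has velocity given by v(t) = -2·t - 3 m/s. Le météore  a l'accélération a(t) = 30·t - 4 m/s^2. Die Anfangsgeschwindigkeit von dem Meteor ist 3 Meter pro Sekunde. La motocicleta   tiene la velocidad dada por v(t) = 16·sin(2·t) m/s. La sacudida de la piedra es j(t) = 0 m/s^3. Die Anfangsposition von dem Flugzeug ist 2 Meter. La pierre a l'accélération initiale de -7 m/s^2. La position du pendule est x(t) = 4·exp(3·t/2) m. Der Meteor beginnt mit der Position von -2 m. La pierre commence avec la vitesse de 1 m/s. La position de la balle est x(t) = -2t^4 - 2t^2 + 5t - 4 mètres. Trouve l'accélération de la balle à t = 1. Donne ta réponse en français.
Nous devons dériver notre équation de la position x(t) = -2·t^4 - 2·t^2 + 5·t - 4 2 fois. En prenant d/dt de x(t), nous trouvons v(t) = -8·t^3 - 4·t + 5. En dérivant la vitesse, nous obtenons l'accélération: a(t) = -24·t^2 - 4. Nous avons l'accélération a(t) = -24·t^2 - 4. En substituant t = 1: a(1) = -28.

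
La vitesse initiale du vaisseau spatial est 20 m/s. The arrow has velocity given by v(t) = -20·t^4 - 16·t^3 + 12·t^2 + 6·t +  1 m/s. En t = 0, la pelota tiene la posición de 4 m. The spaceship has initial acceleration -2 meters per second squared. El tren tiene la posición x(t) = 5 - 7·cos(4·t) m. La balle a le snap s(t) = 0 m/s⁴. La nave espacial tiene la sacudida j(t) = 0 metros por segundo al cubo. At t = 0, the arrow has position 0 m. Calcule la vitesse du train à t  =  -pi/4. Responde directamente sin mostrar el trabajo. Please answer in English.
The velocity at t = -pi/4 is v = 0.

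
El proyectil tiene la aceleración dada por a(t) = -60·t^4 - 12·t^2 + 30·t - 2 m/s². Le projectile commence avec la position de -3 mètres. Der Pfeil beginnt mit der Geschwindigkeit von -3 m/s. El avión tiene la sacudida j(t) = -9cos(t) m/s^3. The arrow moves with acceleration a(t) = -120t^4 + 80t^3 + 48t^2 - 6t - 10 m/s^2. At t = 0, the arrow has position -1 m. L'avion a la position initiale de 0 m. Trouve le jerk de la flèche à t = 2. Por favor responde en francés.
En partant de l'accélération a(t) = -120·t^4 + 80·t^3 + 48·t^2 - 6·t - 10, nous prenons 1 dérivée. En prenant d/dt de a(t), nous trouvons j(t) = -480·t^3 + 240·t^2 + 96·t - 6. En utilisant j(t) = -480·t^3 + 240·t^2 + 96·t - 6 et en substituant t = 2, nous trouvons j = -2694.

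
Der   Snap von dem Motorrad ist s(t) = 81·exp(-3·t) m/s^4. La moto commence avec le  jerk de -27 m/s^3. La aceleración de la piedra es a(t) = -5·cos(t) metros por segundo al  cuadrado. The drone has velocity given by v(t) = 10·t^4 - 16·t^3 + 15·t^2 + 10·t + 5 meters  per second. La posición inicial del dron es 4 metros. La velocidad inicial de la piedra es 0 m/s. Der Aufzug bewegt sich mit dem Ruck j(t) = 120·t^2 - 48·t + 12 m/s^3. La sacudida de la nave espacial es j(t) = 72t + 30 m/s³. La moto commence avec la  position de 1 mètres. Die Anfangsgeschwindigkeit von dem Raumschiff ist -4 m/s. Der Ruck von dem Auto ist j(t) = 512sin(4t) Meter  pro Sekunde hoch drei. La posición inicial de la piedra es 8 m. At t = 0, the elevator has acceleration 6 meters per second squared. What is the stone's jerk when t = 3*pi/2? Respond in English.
To solve this, we need to take 1 derivative of our acceleration equation a(t) = -5·cos(t). The derivative of acceleration gives jerk: j(t) = 5·sin(t). We have jerk j(t) = 5·sin(t). Substituting t = 3*pi/2: j(3*pi/2) = -5.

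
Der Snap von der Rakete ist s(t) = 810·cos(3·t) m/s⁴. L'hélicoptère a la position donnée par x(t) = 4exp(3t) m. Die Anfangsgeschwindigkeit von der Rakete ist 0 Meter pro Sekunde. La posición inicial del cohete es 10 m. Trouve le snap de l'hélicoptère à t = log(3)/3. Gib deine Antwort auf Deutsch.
Wir müssen unsere Gleichung für die Position x(t) = 4·exp(3·t) 4-mal ableiten. Die Ableitung von der Position ergibt die Geschwindigkeit: v(t) = 12·exp(3·t). Mit d/dt von v(t) finden wir a(t) = 36·exp(3·t). Die Ableitung von der Beschleunigung ergibt den Ruck: j(t) = 108·exp(3·t). Die Ableitung von dem Ruck ergibt den Snap: s(t) = 324·exp(3·t). Mit s(t) = 324·exp(3·t) und Einsetzen von t = log(3)/3, finden wir s = 972.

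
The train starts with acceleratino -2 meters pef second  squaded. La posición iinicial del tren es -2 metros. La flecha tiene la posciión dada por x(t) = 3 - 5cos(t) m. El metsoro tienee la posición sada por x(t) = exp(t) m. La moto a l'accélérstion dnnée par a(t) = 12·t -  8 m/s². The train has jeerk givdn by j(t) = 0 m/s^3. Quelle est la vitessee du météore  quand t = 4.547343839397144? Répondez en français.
En partant de la position x(t) = exp(t), nous prenons 1 dérivée. La dérivée de la position donne la vitesse: v(t) = exp(t). En utilisant v(t) = exp(t) et en substituant t = 4.547343839397144, nous trouvons v = 94.3813829696068.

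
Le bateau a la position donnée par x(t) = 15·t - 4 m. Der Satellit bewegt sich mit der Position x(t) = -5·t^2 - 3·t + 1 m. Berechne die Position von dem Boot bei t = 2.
Wir haben die Position x(t) = 15·t - 4. Durch Einsetzen von t = 2: x(2) = 26.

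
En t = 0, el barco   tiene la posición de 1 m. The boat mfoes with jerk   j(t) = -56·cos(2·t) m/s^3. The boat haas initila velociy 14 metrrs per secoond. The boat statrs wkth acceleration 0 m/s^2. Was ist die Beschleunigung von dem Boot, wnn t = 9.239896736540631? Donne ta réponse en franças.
En partant du jerk j(t) = -56·cos(2·t), nous prenons 1 primitive. En intégrant le jerk et en utilisant la condition initiale a(0) = 0, nous obtenons a(t) = -28·sin(2·t). En utilisant a(t) = -28·sin(2·t) et en substituant t = 9.239896736540631, nous trouvons a = 10.1190304870163.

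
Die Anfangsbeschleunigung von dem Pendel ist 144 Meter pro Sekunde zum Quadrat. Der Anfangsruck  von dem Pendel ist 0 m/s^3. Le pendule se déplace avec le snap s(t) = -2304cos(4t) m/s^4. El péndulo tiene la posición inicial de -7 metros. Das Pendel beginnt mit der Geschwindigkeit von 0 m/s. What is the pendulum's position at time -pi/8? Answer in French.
Nous devons intégrer notre équation du snap s(t) = -2304·cos(4·t) 4 fois. La primitive du snap, avec j(0) = 0, donne le jerk: j(t) = -576·sin(4·t). La primitive du jerk est l'accélération. En utilisant a(0) = 144, nous obtenons a(t) = 144·cos(4·t). L'intégrale de l'accélération, avec v(0) = 0, donne la vitesse: v(t) = 36·sin(4·t). En intégrant la vitesse et en utilisant la condition initiale x(0) = -7, nous obtenons x(t) = 2 - 9·cos(4·t). Nous avons la position x(t) = 2 - 9·cos(4·t). En substituant t = -pi/8: x(-pi/8) = 2.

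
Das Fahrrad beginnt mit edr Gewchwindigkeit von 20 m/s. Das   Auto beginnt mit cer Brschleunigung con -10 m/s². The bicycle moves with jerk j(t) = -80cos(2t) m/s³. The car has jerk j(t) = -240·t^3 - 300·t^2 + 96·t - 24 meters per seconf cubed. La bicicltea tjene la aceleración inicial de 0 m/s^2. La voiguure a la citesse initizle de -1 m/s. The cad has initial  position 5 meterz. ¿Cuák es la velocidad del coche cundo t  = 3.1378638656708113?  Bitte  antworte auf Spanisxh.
Para resolver esto, necesitamos tomar 2 integrales de nuestra ecuación de la sacudida j(t) = -240·t^3 - 300·t^2 + 96·t - 24. Integrando la sacudida y usando la condición inicial a(0) = -10, obtenemos a(t) = -60·t^4 - 100·t^3 + 48·t^2 - 24·t - 10. La antiderivada de la aceleración, con v(0) = -1, da la velocidad: v(t) = -12·t^5 - 25·t^4 + 16·t^3 - 12·t^2 - 10·t - 1. De la ecuación de la velocidad v(t) = -12·t^5 - 25·t^4 + 16·t^3 - 12·t^2 - 10·t - 1, sustituimos t = 3.1378638656708113 para obtener v = -5730.37795017442.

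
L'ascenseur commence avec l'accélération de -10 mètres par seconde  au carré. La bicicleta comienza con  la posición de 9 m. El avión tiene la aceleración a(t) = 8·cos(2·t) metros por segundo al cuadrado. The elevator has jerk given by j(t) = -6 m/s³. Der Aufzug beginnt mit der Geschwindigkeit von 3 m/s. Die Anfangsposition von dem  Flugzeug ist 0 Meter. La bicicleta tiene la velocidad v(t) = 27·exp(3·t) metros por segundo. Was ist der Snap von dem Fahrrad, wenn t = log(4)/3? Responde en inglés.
To solve this, we need to take 3 derivatives of our velocity equation v(t) = 27·exp(3·t). Differentiating velocity, we get acceleration: a(t) = 81·exp(3·t). Differentiating acceleration, we get jerk: j(t) = 243·exp(3·t). Taking d/dt of j(t), we find s(t) = 729·exp(3·t). From the given snap equation s(t) = 729·exp(3·t), we substitute t = log(4)/3 to get s = 2916.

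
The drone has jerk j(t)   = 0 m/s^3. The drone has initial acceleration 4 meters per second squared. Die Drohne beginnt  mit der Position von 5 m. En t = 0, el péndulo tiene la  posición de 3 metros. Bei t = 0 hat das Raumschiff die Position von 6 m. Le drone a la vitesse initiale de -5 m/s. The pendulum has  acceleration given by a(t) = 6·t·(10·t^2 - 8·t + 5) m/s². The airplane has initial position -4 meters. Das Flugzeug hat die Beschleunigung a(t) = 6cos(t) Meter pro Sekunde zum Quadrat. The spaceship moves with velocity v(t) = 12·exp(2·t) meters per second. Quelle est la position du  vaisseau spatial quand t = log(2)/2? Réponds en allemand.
Um dies zu lösen, müssen wir 1 Stammfunktion unserer Gleichung für die Geschwindigkeit v(t) = 12·exp(2·t) finden. Die Stammfunktion von der Geschwindigkeit ist die Position. Mit x(0) = 6 erhalten wir x(t) = 6·exp(2·t). Wir haben die Position x(t) = 6·exp(2·t). Durch Einsetzen von t = log(2)/2: x(log(2)/2) = 12.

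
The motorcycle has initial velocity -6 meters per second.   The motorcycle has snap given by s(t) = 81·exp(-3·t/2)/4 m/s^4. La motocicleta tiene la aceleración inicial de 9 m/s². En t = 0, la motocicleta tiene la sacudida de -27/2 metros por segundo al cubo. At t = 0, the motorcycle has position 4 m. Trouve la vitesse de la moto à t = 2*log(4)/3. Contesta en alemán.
Ausgehend von dem Snap s(t) = 81·exp(-3·t/2)/4, nehmen wir 3 Integrale. Mit ∫s(t)dt und Anwendung von j(0) = -27/2, finden wir j(t) = -27·exp(-3·t/2)/2. Die Stammfunktion von dem Ruck, mit a(0) = 9, ergibt die Beschleunigung: a(t) = 9·exp(-3·t/2). Die Stammfunktion von der Beschleunigung ist die Geschwindigkeit. Mit v(0) = -6 erhalten wir v(t) = -6·exp(-3·t/2). Mit v(t) = -6·exp(-3·t/2) und Einsetzen von t = 2*log(4)/3, finden wir v = -3/2.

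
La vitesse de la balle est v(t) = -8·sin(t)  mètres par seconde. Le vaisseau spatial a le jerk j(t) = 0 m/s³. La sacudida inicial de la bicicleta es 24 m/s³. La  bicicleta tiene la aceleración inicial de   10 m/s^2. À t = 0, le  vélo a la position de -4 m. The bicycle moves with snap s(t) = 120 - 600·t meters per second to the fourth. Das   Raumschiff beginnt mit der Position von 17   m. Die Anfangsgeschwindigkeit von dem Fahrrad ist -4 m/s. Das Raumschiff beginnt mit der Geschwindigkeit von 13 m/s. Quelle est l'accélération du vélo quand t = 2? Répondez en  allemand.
Wir müssen unsere Gleichung für den Snap s(t) = 120 - 600·t 2-mal integrieren. Durch Integration von dem Snap und Verwendung der Anfangsbedingung j(0) = 24, erhalten wir j(t) = -300·t^2 + 120·t + 24. Die Stammfunktion von dem Ruck, mit a(0) = 10, ergibt die Beschleunigung: a(t) = -100·t^3 + 60·t^2 + 24·t + 10. Wir haben die Beschleunigung a(t) = -100·t^3 + 60·t^2 + 24·t + 10. Durch Einsetzen von t = 2: a(2) = -502.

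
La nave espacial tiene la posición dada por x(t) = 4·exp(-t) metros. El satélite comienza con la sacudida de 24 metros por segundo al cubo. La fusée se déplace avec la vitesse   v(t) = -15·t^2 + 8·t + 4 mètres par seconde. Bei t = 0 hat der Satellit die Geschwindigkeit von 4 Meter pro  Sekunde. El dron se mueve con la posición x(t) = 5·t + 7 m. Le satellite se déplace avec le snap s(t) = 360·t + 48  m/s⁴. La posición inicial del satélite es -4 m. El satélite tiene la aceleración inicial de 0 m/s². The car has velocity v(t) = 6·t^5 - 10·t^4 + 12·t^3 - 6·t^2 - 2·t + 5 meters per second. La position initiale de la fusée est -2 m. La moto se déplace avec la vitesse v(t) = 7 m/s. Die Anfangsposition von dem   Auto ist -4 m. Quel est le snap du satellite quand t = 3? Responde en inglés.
Using s(t) = 360·t + 48 and substituting t = 3, we find s = 1128.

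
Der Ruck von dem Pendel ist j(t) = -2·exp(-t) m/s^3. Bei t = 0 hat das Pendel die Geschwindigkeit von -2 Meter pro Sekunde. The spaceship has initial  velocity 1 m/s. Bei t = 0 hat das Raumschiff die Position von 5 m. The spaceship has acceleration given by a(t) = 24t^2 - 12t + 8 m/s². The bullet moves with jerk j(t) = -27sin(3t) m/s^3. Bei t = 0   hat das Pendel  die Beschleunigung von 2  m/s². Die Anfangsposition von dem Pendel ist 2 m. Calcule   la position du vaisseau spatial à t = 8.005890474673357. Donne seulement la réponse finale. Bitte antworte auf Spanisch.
x(8.005890474673357) = 7459.27345664452.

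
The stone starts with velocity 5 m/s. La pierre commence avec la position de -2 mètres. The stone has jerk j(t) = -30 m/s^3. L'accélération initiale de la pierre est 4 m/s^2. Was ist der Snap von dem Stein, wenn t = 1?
Ausgehend von dem Ruck j(t) = -30, nehmen wir 1 Ableitung. Die Ableitung von dem Ruck ergibt den Snap: s(t) = 0. Mit s(t) = 0 und Einsetzen von t = 1, finden wir s = 0.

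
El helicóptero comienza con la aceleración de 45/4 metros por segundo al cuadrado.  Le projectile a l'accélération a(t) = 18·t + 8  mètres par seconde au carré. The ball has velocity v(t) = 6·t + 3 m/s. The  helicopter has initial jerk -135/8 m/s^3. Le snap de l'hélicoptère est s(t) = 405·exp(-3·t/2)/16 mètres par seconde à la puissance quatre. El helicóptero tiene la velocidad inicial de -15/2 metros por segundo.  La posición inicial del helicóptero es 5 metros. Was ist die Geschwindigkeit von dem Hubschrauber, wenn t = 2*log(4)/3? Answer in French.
Nous devons intégrer notre équation du snap s(t) = 405·exp(-3·t/2)/16 3 fois. En prenant ∫s(t)dt et en appliquant j(0) = -135/8, nous trouvons j(t) = -135·exp(-3·t/2)/8. La primitive du jerk, avec a(0) = 45/4, donne l'accélération: a(t) = 45·exp(-3·t/2)/4. En prenant ∫a(t)dt et en appliquant v(0) = -15/2, nous trouvons v(t) = -15·exp(-3·t/2)/2. Nous avons la vitesse v(t) = -15·exp(-3·t/2)/2. En substituant t = 2*log(4)/3: v(2*log(4)/3) = -15/8.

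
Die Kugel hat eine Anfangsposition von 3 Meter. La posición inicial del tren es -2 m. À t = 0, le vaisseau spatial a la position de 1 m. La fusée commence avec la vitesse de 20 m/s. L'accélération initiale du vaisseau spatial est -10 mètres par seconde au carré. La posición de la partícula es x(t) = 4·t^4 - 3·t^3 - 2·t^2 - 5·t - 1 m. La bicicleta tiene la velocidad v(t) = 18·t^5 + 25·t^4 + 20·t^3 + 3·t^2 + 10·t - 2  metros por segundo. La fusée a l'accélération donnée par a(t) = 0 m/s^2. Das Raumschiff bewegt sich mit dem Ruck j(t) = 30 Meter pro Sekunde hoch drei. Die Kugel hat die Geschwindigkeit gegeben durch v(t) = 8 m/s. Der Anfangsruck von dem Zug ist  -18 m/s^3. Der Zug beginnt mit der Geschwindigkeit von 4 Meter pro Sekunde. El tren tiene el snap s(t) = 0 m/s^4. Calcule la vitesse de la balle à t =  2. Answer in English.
We have velocity v(t) = 8. Substituting t = 2: v(2) = 8.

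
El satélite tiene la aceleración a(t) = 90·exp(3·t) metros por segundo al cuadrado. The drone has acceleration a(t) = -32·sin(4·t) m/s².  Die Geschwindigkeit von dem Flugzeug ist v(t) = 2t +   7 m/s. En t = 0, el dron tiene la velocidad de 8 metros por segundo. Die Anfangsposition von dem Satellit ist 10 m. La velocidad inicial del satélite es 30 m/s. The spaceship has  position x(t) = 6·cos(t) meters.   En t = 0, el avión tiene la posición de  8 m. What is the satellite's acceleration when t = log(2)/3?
Using a(t) = 90·exp(3·t) and substituting t = log(2)/3, we find a = 180.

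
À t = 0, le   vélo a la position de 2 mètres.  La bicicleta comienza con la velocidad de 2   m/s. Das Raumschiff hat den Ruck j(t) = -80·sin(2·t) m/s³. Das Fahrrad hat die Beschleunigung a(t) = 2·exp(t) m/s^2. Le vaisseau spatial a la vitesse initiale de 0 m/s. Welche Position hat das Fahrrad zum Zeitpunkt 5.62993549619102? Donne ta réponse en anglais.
To solve this, we need to take 2 integrals of our acceleration equation a(t) = 2·exp(t). Finding the integral of a(t) and using v(0) = 2: v(t) = 2·exp(t). The antiderivative of velocity, with x(0) = 2, gives position: x(t) = 2·exp(t). From the given position equation x(t) = 2·exp(t), we substitute t = 5.62993549619102 to get x = 557.288286889485.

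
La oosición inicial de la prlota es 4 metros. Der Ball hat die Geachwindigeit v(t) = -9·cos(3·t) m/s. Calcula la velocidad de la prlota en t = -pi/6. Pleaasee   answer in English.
Using v(t) = -9·cos(3·t) and substituting t = -pi/6, we find v = 0.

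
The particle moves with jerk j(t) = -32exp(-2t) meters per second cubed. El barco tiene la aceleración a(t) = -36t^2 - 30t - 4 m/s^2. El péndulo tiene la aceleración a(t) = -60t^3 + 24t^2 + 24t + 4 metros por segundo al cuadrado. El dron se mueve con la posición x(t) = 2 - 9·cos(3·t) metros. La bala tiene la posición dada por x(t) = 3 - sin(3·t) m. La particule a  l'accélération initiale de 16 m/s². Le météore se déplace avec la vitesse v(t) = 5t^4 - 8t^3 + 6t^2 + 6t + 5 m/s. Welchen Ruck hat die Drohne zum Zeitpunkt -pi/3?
Um dies zu lösen, müssen wir 3 Ableitungen unserer Gleichung für die Position x(t) = 2 - 9·cos(3·t) nehmen. Durch Ableiten von der Position erhalten wir die Geschwindigkeit: v(t) = 27·sin(3·t). Die Ableitung von der Geschwindigkeit ergibt die Beschleunigung: a(t) = 81·cos(3·t). Durch Ableiten von der Beschleunigung erhalten wir den Ruck: j(t) = -243·sin(3·t). Mit j(t) = -243·sin(3·t) und Einsetzen von t = -pi/3, finden wir j = 0.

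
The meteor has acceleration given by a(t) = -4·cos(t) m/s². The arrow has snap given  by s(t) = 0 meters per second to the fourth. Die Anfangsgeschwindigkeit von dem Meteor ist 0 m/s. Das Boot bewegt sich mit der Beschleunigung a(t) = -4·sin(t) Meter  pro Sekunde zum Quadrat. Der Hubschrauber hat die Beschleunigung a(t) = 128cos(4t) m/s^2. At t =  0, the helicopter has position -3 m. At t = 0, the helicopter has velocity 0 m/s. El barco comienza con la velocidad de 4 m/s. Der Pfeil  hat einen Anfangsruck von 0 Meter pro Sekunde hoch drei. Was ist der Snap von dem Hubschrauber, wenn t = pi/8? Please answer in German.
Wir müssen unsere Gleichung für die Beschleunigung a(t) = 128·cos(4·t) 2-mal ableiten. Die Ableitung von der Beschleunigung ergibt den Ruck: j(t) = -512·sin(4·t). Die Ableitung von dem Ruck ergibt den Snap: s(t) = -2048·cos(4·t). Mit s(t) = -2048·cos(4·t) und Einsetzen von t = pi/8, finden wir s = 0.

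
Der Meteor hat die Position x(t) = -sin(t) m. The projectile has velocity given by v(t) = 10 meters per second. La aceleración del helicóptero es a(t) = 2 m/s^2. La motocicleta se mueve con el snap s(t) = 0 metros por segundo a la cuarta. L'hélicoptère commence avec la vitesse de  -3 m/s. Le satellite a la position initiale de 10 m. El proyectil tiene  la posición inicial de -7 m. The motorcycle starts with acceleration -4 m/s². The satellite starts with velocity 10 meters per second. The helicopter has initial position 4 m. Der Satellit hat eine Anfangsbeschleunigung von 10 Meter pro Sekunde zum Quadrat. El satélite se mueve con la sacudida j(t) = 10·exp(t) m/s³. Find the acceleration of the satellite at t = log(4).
To find the answer, we compute 1 antiderivative of j(t) = 10·exp(t). Finding the antiderivative of j(t) and using a(0) = 10: a(t) = 10·exp(t). We have acceleration a(t) = 10·exp(t). Substituting t = log(4): a(log(4)) = 40.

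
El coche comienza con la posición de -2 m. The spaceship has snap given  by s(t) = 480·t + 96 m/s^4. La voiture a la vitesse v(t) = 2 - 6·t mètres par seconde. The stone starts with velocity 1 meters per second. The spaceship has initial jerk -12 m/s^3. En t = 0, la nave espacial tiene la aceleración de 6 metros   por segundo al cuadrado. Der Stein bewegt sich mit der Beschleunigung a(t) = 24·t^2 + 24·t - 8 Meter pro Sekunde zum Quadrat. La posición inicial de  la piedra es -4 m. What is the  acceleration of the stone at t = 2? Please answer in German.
Wir haben die Beschleunigung a(t) = 24·t^2 + 24·t - 8. Durch Einsetzen von t = 2: a(2) = 136.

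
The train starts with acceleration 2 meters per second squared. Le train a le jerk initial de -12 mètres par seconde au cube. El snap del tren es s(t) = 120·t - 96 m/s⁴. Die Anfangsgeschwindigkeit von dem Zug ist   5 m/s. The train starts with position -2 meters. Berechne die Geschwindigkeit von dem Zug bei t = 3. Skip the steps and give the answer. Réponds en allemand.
Bei t = 3, v = -70.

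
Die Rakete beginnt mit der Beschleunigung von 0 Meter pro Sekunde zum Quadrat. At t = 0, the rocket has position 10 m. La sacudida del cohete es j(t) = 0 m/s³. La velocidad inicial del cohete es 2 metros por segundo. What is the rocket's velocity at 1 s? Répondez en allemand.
Ausgehend von dem Ruck j(t) = 0, nehmen wir 2 Stammfunktionen. Mit ∫j(t)dt und Anwendung von a(0) = 0, finden wir a(t) = 0. Mit ∫a(t)dt und Anwendung von v(0) = 2, finden wir v(t) = 2. Wir haben die Geschwindigkeit v(t) = 2. Durch Einsetzen von t = 1: v(1) = 2.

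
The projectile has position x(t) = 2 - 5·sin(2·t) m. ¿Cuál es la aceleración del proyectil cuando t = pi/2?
Debemos derivar nuestra ecuación de la posición x(t) = 2 - 5·sin(2·t) 2 veces. Derivando la posición, obtenemos la velocidad: v(t) = -10·cos(2·t). La derivada de la velocidad da la aceleración: a(t) = 20·sin(2·t). De la ecuación de la aceleración a(t) = 20·sin(2·t), sustituimos t = pi/2 para obtener a = 0.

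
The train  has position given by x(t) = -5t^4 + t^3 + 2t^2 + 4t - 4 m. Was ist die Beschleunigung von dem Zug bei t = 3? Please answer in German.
Ausgehend von der Position x(t) = -5·t^4 + t^3 + 2·t^2 + 4·t - 4, nehmen wir 2 Ableitungen. Mit d/dt von x(t) finden wir v(t) = -20·t^3 + 3·t^2 + 4·t + 4. Mit d/dt von v(t) finden wir a(t) = -60·t^2 + 6·t + 4. Mit a(t) = -60·t^2 + 6·t + 4 und Einsetzen von t = 3, finden wir a = -518.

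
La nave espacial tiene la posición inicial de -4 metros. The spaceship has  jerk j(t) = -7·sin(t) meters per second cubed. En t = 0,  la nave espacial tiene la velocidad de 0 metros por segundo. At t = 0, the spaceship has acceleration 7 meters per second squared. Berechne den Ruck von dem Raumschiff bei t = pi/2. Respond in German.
Aus der Gleichung für den Ruck j(t) = -7·sin(t), setzen wir t = pi/2 ein und erhalten j = -7.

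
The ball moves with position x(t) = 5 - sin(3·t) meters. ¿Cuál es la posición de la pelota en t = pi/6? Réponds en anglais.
We have position x(t) = 5 - sin(3·t). Substituting t = pi/6: x(pi/6) = 4.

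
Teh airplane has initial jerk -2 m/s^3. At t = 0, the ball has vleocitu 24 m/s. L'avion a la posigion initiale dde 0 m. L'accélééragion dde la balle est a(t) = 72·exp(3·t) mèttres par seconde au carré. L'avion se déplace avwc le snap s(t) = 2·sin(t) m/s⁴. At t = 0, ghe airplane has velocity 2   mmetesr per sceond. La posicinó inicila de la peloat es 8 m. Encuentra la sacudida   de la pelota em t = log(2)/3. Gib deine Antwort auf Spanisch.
Partiendo de la aceleración a(t) = 72·exp(3·t), tomamos 1 derivada. La derivada de la aceleración da la sacudida: j(t) = 216·exp(3·t). Usando j(t) = 216·exp(3·t) y sustituyendo t = log(2)/3, encontramos j = 432.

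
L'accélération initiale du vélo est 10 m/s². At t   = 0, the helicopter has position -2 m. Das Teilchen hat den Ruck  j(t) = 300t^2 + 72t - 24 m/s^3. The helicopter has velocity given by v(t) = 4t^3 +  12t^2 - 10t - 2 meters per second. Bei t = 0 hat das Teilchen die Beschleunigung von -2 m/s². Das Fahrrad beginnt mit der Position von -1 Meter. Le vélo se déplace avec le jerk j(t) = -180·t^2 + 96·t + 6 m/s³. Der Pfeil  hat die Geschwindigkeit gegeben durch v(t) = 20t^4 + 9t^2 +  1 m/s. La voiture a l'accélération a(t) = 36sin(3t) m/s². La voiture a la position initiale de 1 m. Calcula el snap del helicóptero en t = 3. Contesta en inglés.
To solve this, we need to take 3 derivatives of our velocity equation v(t) = 4·t^3 + 12·t^2 - 10·t - 2. The derivative of velocity gives acceleration: a(t) = 12·t^2 + 24·t - 10. The derivative of acceleration gives jerk: j(t) = 24·t + 24. Differentiating jerk, we get snap: s(t) = 24. We have snap s(t) = 24. Substituting t = 3: s(3) = 24.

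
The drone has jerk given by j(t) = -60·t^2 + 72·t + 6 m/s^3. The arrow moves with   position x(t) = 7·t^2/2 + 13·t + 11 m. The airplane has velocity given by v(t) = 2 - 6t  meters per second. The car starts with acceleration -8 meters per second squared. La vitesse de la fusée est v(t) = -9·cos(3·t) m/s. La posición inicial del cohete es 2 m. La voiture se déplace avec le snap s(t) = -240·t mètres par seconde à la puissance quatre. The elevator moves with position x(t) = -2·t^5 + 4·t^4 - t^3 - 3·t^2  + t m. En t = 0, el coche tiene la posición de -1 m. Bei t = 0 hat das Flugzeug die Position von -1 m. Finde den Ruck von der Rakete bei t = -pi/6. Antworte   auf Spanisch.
Partiendo de la velocidad v(t) = -9·cos(3·t), tomamos 2 derivadas. La derivada de la velocidad da la aceleración: a(t) = 27·sin(3·t). Derivando la aceleración, obtenemos la sacudida: j(t) = 81·cos(3·t). Usando j(t) = 81·cos(3·t) y sustituyendo t = -pi/6, encontramos j = 0.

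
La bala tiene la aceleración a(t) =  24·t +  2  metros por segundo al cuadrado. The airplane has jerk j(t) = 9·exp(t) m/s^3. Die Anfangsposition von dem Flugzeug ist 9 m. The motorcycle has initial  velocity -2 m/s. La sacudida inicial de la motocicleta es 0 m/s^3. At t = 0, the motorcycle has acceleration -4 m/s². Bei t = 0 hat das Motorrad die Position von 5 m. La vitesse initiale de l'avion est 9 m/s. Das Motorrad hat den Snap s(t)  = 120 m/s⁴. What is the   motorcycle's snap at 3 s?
From the given snap equation s(t) = 120, we substitute t = 3 to get s = 120.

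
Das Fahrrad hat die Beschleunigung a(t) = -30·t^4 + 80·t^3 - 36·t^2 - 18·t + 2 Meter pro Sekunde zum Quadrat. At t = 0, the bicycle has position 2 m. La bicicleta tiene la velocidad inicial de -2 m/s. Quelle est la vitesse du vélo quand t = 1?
En partant de l'accélération a(t) = -30·t^4 + 80·t^3 - 36·t^2 - 18·t + 2, nous prenons 1 intégrale. En prenant ∫a(t)dt et en appliquant v(0) = -2, nous trouvons v(t) = -6·t^5 + 20·t^4 - 12·t^3 - 9·t^2 + 2·t - 2. Nous avons la vitesse v(t) = -6·t^5 + 20·t^4 - 12·t^3 - 9·t^2 + 2·t - 2. En substituant t = 1: v(1) = -7.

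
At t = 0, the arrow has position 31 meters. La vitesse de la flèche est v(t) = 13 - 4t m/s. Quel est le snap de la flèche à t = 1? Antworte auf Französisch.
Pour résoudre ceci, nous devons prendre 3 dérivées de notre équation de la vitesse v(t) = 13 - 4·t. En dérivant la vitesse, nous obtenons l'accélération: a(t) = -4. En prenant d/dt de a(t), nous trouvons j(t) = 0. En prenant d/dt de j(t), nous trouvons s(t) = 0. En utilisant s(t) = 0 et en substituant t = 1, nous trouvons s = 0.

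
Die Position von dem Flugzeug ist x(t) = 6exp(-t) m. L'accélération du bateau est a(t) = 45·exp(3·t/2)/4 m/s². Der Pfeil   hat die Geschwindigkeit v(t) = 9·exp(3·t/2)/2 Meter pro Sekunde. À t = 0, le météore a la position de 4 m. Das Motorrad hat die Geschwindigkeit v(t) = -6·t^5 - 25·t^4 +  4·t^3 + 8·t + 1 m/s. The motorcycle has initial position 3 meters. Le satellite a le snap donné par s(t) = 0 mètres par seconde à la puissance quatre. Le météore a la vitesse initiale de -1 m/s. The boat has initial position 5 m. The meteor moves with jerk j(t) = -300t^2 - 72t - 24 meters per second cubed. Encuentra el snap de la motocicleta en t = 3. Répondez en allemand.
Um dies zu lösen, müssen wir 3 Ableitungen unserer Gleichung für die Geschwindigkeit v(t) = -6·t^5 - 25·t^4 + 4·t^3 + 8·t + 1 nehmen. Mit d/dt von v(t) finden wir a(t) = -30·t^4 - 100·t^3 + 12·t^2 + 8. Mit d/dt von a(t) finden wir j(t) = -120·t^3 - 300·t^2 + 24·t. Durch Ableiten von dem Ruck erhalten wir den Snap: s(t) = -360·t^2 - 600·t + 24. Wir haben den Snap s(t) = -360·t^2 - 600·t + 24. Durch Einsetzen von t = 3: s(3) = -5016.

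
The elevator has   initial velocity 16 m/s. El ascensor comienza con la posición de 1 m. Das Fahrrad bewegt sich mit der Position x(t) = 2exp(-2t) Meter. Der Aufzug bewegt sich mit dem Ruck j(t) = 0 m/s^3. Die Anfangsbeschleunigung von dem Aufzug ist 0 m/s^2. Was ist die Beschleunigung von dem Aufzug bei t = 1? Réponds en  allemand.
Wir müssen die Stammfunktion unserer Gleichung für den Ruck j(t) = 0 1-mal finden. Die Stammfunktion von dem Ruck, mit a(0) = 0, ergibt die Beschleunigung: a(t) = 0. Mit a(t) = 0 und Einsetzen von t = 1, finden wir a = 0.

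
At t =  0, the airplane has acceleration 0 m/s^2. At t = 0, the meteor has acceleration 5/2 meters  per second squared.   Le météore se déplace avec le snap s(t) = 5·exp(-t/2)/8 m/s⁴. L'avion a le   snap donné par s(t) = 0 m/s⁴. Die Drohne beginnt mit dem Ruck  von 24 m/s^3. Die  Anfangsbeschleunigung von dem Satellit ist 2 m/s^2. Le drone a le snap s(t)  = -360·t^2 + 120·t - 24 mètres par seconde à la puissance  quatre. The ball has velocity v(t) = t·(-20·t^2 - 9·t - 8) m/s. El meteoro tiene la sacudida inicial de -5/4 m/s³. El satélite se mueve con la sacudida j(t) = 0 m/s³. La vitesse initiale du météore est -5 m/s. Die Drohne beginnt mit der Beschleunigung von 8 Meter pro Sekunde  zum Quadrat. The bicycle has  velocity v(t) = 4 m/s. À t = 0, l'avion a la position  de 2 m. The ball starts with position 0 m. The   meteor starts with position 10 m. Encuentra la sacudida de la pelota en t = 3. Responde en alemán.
Um dies zu lösen, müssen wir 2 Ableitungen unserer Gleichung für die Geschwindigkeit v(t) = t·(-20·t^2 - 9·t - 8) nehmen. Die Ableitung von der Geschwindigkeit ergibt die Beschleunigung: a(t) = -20·t^2 + t·(-40·t - 9) - 9·t - 8. Durch Ableiten von der Beschleunigung erhalten wir den Ruck: j(t) = -120·t - 18. Wir haben den Ruck j(t) = -120·t - 18. Durch Einsetzen von t = 3: j(3) = -378.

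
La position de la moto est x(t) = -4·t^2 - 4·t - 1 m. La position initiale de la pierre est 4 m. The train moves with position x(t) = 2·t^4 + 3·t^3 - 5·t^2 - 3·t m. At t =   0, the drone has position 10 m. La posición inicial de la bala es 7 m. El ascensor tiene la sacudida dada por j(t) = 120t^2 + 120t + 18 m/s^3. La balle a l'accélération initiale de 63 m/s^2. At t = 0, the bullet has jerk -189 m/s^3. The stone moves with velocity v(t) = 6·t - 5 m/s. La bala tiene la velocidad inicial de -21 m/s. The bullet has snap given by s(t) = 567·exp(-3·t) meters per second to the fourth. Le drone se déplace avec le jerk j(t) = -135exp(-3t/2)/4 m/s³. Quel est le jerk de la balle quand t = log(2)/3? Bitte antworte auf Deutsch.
Um dies zu lösen, müssen wir 1 Integral unserer Gleichung für den Snap s(t) = 567·exp(-3·t) finden. Das Integral von dem Snap, mit j(0) = -189, ergibt den Ruck: j(t) = -189·exp(-3·t). Wir haben den Ruck j(t) = -189·exp(-3·t). Durch Einsetzen von t = log(2)/3: j(log(2)/3) = -189/2.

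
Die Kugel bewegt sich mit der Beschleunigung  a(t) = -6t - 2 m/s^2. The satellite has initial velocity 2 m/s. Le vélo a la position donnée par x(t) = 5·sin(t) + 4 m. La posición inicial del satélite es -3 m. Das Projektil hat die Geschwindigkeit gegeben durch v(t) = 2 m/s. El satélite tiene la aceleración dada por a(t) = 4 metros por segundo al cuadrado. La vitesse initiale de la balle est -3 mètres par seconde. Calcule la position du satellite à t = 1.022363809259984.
Nous devons intégrer notre équation de l'accélération a(t) = 4 2 fois. L'intégrale de l'accélération, avec v(0) = 2, donne la vitesse: v(t) = 4·t + 2. En prenant ∫v(t)dt et en appliquant x(0) = -3, nous trouvons x(t) = 2·t^2 + 2·t - 3. En utilisant x(t) = 2·t^2 + 2·t - 3 et en substituant t = 1.022363809259984, nous trouvons x = 1.13518313548914.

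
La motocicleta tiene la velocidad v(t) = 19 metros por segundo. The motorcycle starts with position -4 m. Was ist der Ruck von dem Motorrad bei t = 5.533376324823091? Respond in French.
Nous devons dériver notre équation de la vitesse v(t) = 19 2 fois. En prenant d/dt de v(t), nous trouvons a(t) = 0. La dérivée de l'accélération donne le jerk: j(t) = 0. En utilisant j(t) = 0 et en substituant t = 5.533376324823091, nous trouvons j = 0.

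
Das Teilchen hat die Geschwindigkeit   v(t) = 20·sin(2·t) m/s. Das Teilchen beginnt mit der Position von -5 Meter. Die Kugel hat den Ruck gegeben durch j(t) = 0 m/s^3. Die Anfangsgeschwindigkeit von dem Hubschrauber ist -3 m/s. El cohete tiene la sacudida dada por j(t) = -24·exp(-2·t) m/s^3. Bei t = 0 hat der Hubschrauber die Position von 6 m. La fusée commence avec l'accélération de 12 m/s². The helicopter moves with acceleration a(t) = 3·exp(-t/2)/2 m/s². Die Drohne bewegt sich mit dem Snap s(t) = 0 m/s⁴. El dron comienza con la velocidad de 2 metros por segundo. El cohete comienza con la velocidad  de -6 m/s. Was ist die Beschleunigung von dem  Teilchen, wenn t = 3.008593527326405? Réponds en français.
Pour résoudre ceci, nous devons prendre 1 dérivée de notre équation de la vitesse v(t) = 20·sin(2·t). La dérivée de la vitesse donne l'accélération: a(t) = 40·cos(2·t). En utilisant a(t) = 40·cos(2·t) et en substituant t = 3.008593527326405, nous trouvons a = 38.5932227389930.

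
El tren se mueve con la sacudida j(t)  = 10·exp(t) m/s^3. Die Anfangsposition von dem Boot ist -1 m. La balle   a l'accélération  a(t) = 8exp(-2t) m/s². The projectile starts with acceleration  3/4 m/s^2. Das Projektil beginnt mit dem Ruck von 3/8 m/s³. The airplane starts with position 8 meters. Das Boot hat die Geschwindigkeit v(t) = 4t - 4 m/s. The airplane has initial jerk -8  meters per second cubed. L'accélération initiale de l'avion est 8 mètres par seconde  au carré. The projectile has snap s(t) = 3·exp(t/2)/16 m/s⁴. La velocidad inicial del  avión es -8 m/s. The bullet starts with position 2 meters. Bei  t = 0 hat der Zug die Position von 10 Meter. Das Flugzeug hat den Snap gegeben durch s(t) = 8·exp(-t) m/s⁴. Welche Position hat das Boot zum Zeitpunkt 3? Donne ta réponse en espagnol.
Debemos encontrar la integral de nuestra ecuación de la velocidad v(t) = 4·t - 4 1 vez. Integrando la velocidad y usando la condición inicial x(0) = -1, obtenemos x(t) = 2·t^2 - 4·t - 1. Usando x(t) = 2·t^2 - 4·t - 1 y sustituyendo t = 3, encontramos x = 5.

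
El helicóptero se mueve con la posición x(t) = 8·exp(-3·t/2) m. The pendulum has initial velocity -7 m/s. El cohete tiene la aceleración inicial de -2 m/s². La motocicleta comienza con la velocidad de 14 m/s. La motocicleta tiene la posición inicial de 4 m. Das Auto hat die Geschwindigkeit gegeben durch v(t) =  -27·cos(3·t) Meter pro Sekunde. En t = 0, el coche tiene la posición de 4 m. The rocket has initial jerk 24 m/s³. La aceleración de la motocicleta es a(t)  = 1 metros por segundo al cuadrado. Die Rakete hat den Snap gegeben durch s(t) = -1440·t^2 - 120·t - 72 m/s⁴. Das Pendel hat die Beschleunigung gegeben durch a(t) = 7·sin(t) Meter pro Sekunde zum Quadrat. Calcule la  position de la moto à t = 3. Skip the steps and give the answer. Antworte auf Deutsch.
x(3) = 101/2.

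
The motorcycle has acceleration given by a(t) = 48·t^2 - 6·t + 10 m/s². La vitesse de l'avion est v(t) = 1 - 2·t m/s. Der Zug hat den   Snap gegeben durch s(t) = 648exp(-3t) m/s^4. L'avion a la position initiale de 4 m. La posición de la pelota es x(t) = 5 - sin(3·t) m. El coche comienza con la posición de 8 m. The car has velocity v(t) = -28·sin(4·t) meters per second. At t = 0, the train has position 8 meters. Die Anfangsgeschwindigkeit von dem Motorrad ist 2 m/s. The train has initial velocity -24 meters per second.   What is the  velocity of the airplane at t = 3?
We have velocity v(t) = 1 - 2·t. Substituting t = 3: v(3) = -5.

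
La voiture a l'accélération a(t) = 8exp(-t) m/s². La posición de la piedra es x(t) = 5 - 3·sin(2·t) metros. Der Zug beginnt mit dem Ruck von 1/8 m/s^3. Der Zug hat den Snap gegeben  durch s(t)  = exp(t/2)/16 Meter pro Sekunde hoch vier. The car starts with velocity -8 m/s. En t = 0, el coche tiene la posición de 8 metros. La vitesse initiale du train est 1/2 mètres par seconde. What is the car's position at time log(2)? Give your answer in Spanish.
Debemos encontrar la integral de nuestra ecuación de la aceleración a(t) = 8·exp(-t) 2 veces. La integral de la aceleración es la velocidad. Usando v(0) = -8, obtenemos v(t) = -8·exp(-t). La antiderivada de la velocidad, con x(0) = 8, da la posición: x(t) = 8·exp(-t). De la ecuación de la posición x(t) = 8·exp(-t), sustituimos t = log(2) para obtener x = 4.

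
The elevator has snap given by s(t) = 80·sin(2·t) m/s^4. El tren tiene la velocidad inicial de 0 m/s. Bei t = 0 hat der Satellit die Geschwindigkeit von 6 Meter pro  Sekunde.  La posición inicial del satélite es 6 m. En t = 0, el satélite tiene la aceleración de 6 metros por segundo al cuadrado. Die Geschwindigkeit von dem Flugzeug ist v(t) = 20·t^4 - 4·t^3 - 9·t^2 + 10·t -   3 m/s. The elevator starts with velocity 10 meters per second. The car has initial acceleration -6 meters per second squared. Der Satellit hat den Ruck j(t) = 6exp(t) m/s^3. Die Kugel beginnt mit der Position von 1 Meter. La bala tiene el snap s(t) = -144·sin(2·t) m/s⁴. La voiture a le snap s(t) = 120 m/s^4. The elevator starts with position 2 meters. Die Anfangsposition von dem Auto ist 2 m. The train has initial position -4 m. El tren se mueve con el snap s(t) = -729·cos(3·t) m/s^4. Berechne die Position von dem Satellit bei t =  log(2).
Wir müssen die Stammfunktion unserer Gleichung für den Ruck j(t) = 6·exp(t) 3-mal finden. Das Integral von dem Ruck ist die Beschleunigung. Mit a(0) = 6 erhalten wir a(t) = 6·exp(t). Durch Integration von der Beschleunigung und Verwendung der Anfangsbedingung v(0) = 6, erhalten wir v(t) = 6·exp(t). Durch Integration von der Geschwindigkeit und Verwendung der Anfangsbedingung x(0) = 6, erhalten wir x(t) = 6·exp(t). Mit x(t) = 6·exp(t) und Einsetzen von t = log(2), finden wir x = 12.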